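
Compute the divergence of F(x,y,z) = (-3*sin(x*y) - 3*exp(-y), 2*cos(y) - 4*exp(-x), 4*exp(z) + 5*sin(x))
-3*y*cos(x*y) + 4*exp(z) - 2*sin(y)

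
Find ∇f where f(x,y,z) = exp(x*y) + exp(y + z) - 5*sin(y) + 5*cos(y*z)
(y*exp(x*y), x*exp(x*y) - 5*z*sin(y*z) + exp(y + z) - 5*cos(y), -5*y*sin(y*z) + exp(y + z))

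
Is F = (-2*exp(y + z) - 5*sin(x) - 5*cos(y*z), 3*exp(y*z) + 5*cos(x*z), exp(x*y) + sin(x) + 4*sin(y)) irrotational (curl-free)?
No, ∇×F = (x*exp(x*y) + 5*x*sin(x*z) - 3*y*exp(y*z) + 4*cos(y), -y*exp(x*y) + 5*y*sin(y*z) - 2*exp(y + z) - cos(x), -5*z*sin(x*z) - 5*z*sin(y*z) + 2*exp(y + z))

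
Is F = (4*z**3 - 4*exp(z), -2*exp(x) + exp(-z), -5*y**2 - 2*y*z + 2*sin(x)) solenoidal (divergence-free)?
No, ∇·F = -2*y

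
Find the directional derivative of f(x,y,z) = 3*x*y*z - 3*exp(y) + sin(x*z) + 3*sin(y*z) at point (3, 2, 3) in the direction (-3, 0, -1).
-3*sqrt(10)*(2*cos(9) + cos(6) + 12)/5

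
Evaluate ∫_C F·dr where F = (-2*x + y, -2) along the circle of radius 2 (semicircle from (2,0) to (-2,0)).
-2*pi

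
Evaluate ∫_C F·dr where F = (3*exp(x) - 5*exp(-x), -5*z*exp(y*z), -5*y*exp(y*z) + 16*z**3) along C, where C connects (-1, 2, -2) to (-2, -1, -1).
-60 - 10*E - 3*exp(-1) + 5*exp(-4) + 3*exp(-2) + 5*exp(2)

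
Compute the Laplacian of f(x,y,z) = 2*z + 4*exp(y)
4*exp(y)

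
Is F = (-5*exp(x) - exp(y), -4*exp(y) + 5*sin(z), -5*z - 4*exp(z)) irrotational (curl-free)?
No, ∇×F = (-5*cos(z), 0, exp(y))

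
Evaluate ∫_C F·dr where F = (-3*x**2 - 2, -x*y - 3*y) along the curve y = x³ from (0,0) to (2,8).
-1140/7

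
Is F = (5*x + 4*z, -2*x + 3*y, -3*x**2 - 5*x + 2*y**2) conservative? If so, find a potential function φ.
No, ∇×F = (4*y, 6*x + 9, -2) ≠ 0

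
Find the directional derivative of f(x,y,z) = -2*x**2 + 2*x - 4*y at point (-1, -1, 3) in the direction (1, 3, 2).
-3*sqrt(14)/7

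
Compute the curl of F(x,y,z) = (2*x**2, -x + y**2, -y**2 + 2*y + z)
(2 - 2*y, 0, -1)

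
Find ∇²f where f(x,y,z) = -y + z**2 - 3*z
2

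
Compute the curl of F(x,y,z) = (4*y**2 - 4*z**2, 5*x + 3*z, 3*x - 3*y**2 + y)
(-6*y - 2, -8*z - 3, 5 - 8*y)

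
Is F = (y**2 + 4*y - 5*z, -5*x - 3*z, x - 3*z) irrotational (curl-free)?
No, ∇×F = (3, -6, -2*y - 9)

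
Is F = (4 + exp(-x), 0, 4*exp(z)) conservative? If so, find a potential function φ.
Yes, F is conservative. φ = 4*x + 4*exp(z) - exp(-x)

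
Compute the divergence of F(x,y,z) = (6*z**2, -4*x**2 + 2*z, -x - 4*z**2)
-8*z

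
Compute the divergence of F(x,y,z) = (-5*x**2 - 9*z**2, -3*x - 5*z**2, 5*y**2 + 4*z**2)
-10*x + 8*z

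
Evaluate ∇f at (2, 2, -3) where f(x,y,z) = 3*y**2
(0, 12, 0)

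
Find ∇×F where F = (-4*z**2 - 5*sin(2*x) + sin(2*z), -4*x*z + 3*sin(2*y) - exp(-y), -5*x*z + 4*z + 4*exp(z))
(4*x, -3*z + 2*cos(2*z), -4*z)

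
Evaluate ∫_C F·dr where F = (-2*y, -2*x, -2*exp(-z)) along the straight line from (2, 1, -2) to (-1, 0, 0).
6 - 2*exp(2)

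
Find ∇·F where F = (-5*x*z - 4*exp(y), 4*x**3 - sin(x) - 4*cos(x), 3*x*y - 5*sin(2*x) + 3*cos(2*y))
-5*z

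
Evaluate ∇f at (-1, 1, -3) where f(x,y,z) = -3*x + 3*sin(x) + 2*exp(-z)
(-3 + 3*cos(1), 0, -2*exp(3))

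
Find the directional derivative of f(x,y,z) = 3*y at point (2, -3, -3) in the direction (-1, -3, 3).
-9*sqrt(19)/19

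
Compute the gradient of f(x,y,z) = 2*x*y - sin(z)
(2*y, 2*x, -cos(z))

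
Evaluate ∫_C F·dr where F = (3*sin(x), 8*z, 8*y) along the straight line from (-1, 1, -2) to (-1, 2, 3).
64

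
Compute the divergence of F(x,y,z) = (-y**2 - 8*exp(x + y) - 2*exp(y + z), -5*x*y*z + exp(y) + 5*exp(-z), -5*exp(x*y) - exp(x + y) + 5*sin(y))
-5*x*z + exp(y) - 8*exp(x + y)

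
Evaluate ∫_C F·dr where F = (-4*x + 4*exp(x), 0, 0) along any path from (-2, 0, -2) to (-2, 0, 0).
0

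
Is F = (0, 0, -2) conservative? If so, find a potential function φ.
Yes, F is conservative. φ = -2*z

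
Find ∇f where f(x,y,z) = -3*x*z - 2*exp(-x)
(-3*z + 2*exp(-x), 0, -3*x)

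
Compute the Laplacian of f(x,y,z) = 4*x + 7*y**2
14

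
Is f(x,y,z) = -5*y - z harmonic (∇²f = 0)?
Yes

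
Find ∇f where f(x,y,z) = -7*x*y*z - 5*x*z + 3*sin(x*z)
(z*(-7*y + 3*cos(x*z) - 5), -7*x*z, x*(-7*y + 3*cos(x*z) - 5))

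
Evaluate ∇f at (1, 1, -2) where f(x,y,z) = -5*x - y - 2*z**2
(-5, -1, 8)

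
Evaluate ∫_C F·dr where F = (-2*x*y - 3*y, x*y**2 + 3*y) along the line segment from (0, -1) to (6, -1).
54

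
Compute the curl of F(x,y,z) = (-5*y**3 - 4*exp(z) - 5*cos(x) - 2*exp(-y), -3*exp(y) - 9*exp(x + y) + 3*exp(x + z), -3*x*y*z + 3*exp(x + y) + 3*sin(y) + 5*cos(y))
(-3*x*z + 3*exp(x + y) - 3*exp(x + z) - 5*sin(y) + 3*cos(y), 3*y*z - 4*exp(z) - 3*exp(x + y), (3*(5*y**2 - 3*exp(x + y) + exp(x + z))*exp(y) - 2)*exp(-y))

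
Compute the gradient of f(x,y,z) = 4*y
(0, 4, 0)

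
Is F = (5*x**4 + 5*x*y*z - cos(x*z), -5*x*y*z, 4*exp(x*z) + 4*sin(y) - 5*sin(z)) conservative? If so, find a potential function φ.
No, ∇×F = (5*x*y + 4*cos(y), 5*x*y + x*sin(x*z) - 4*z*exp(x*z), 5*z*(-x - y)) ≠ 0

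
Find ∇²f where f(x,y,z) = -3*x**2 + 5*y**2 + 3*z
4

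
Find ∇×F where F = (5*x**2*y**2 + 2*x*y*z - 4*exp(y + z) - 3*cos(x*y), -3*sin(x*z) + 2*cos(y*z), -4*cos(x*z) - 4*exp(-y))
(3*x*cos(x*z) + 2*y*sin(y*z) + 4*exp(-y), 2*x*y - 4*z*sin(x*z) - 4*exp(y + z), -10*x**2*y - 2*x*z - 3*x*sin(x*y) - 3*z*cos(x*z) + 4*exp(y + z))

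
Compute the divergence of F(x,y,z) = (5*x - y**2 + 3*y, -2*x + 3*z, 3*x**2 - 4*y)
5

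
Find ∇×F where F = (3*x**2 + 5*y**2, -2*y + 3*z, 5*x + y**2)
(2*y - 3, -5, -10*y)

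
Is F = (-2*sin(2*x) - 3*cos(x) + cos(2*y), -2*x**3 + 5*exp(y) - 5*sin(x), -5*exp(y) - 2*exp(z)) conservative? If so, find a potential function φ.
No, ∇×F = (-5*exp(y), 0, -6*x**2 + 2*sin(2*y) - 5*cos(x)) ≠ 0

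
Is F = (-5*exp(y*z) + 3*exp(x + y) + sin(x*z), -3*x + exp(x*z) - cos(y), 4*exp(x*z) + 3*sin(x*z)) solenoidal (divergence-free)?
No, ∇·F = 4*x*exp(x*z) + 3*x*cos(x*z) + z*cos(x*z) + 3*exp(x + y) + sin(y)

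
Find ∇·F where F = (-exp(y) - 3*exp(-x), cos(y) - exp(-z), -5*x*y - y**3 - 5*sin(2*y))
-sin(y) + 3*exp(-x)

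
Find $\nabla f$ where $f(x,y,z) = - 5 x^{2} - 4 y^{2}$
(-10*x, -8*y, 0)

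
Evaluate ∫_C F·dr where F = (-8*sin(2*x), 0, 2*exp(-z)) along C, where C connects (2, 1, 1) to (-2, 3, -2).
2*(1 - exp(3))*exp(-1)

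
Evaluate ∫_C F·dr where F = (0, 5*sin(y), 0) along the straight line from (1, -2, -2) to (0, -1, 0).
-5*cos(1) + 5*cos(2)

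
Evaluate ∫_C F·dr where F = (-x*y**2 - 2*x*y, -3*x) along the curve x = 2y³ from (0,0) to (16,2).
-5928/7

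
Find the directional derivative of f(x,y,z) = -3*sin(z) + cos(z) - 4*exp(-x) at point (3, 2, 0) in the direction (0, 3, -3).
3*sqrt(2)/2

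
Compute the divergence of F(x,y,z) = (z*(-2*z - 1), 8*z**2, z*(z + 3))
2*z + 3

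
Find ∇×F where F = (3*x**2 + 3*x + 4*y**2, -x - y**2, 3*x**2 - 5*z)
(0, -6*x, -8*y - 1)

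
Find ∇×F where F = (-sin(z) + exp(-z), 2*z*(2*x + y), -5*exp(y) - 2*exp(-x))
(-4*x - 2*y - 5*exp(y), -cos(z) - exp(-z) - 2*exp(-x), 4*z)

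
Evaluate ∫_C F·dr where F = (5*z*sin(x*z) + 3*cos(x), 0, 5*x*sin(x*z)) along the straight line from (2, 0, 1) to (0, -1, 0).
-5 - 3*sin(2) + 5*cos(2)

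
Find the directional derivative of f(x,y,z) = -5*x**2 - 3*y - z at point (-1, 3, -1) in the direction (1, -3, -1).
20*sqrt(11)/11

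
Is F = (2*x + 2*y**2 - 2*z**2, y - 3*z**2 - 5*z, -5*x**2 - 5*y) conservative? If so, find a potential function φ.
No, ∇×F = (6*z, 10*x - 4*z, -4*y) ≠ 0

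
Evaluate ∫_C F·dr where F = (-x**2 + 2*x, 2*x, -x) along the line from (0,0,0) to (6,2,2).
-30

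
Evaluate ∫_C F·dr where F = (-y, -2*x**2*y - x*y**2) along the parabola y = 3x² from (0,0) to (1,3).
-103/7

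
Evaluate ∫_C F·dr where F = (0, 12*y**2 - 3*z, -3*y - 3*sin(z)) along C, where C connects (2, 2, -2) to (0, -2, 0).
-73 - 3*cos(2)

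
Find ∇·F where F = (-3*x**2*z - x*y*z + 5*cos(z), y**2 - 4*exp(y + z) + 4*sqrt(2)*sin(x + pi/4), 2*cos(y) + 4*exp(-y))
-6*x*z - y*z + 2*y - 4*exp(y + z)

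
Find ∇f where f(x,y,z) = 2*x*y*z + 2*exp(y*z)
(2*y*z, 2*z*(x + exp(y*z)), 2*y*(x + exp(y*z)))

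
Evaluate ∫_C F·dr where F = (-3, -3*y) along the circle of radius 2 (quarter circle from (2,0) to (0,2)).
0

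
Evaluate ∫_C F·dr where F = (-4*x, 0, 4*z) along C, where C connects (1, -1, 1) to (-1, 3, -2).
6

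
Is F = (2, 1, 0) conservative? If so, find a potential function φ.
Yes, F is conservative. φ = 2*x + y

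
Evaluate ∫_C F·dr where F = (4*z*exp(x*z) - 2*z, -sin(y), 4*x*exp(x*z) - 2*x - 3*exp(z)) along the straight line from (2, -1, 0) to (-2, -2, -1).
-5 - 3*exp(-1) - cos(1) + cos(2) + 4*exp(2)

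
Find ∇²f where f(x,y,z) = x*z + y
0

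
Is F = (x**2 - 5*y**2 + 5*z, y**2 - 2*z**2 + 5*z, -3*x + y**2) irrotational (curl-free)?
No, ∇×F = (2*y + 4*z - 5, 8, 10*y)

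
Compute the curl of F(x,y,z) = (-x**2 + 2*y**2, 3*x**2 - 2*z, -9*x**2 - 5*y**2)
(2 - 10*y, 18*x, 6*x - 4*y)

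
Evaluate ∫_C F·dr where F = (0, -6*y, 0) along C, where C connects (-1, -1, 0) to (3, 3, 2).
-24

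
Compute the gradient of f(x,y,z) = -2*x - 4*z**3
(-2, 0, -12*z**2)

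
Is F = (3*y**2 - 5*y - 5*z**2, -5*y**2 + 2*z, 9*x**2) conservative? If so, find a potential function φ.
No, ∇×F = (-2, -18*x - 10*z, 5 - 6*y) ≠ 0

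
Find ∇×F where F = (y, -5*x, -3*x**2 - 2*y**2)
(-4*y, 6*x, -6)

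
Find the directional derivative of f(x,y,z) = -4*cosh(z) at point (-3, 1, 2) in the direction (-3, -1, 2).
-4*sqrt(14)*sinh(2)/7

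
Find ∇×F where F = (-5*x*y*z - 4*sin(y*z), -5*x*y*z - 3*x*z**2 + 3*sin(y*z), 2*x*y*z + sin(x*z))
(5*x*y + 8*x*z - 3*y*cos(y*z), -5*x*y - 2*y*z - 4*y*cos(y*z) - z*cos(x*z), z*(5*x - 5*y - 3*z + 4*cos(y*z)))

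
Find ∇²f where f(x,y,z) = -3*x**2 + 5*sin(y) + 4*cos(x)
-5*sin(y) - 4*cos(x) - 6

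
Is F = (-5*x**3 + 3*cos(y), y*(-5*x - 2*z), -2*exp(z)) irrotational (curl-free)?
No, ∇×F = (2*y, 0, -5*y + 3*sin(y))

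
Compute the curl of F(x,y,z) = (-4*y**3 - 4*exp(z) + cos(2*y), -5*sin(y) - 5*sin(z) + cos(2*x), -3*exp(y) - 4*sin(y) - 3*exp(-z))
(-3*exp(y) - 4*cos(y) + 5*cos(z), -4*exp(z), 12*y**2 - 2*sin(2*x) + 2*sin(2*y))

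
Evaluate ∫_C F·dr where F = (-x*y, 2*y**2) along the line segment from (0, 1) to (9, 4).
-159/2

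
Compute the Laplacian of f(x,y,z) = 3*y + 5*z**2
10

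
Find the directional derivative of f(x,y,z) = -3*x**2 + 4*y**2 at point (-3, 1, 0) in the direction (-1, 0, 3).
-9*sqrt(10)/5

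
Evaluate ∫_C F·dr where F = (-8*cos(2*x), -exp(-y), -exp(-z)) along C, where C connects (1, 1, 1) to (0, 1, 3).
-exp(-1) + exp(-3) + 4*sin(2)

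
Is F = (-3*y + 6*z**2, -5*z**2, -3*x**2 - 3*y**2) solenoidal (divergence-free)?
Yes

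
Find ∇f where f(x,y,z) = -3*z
(0, 0, -3)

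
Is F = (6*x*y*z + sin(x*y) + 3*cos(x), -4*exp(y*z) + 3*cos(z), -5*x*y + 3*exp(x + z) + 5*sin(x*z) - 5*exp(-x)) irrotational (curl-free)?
No, ∇×F = (-5*x + 4*y*exp(y*z) + 3*sin(z), 6*x*y + 5*y - 5*z*cos(x*z) - 3*exp(x + z) - 5*exp(-x), -x*(6*z + cos(x*y)))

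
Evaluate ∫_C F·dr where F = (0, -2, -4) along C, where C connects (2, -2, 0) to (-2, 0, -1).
0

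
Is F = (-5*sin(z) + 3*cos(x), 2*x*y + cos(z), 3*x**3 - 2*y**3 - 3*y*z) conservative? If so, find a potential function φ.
No, ∇×F = (-6*y**2 - 3*z + sin(z), -9*x**2 - 5*cos(z), 2*y) ≠ 0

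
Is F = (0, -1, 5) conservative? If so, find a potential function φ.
Yes, F is conservative. φ = -y + 5*z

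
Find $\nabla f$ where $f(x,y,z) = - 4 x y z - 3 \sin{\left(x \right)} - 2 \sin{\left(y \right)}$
(-4*y*z - 3*cos(x), -4*x*z - 2*cos(y), -4*x*y)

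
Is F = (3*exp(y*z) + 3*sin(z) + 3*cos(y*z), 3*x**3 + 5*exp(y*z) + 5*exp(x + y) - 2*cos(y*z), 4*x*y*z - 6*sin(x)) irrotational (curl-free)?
No, ∇×F = (4*x*z - 5*y*exp(y*z) - 2*y*sin(y*z), -4*y*z + 3*y*exp(y*z) - 3*y*sin(y*z) + 6*cos(x) + 3*cos(z), 9*x**2 - 3*z*exp(y*z) + 3*z*sin(y*z) + 5*exp(x + y))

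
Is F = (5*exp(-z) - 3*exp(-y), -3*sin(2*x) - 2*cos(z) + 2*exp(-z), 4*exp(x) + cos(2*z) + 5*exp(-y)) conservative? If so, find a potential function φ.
No, ∇×F = (-2*sin(z) + 2*exp(-z) - 5*exp(-y), -4*exp(x) - 5*exp(-z), -6*cos(2*x) - 3*exp(-y)) ≠ 0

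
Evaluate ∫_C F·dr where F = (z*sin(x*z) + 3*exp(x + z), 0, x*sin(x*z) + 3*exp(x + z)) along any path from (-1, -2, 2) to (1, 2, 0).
-1 + cos(2)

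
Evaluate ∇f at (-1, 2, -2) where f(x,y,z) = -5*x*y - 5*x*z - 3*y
(0, 2, 5)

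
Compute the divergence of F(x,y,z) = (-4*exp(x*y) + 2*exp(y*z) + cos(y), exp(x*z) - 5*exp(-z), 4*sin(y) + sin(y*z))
y*(-4*exp(x*y) + cos(y*z))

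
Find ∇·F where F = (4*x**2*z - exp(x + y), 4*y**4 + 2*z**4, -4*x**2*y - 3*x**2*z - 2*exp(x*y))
-3*x**2 + 8*x*z + 16*y**3 - exp(x + y)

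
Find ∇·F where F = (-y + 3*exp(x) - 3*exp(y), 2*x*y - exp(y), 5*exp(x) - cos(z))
2*x + 3*exp(x) - exp(y) + sin(z)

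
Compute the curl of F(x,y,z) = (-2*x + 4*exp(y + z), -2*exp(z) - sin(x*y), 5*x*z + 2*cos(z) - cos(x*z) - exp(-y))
(2*exp(z) + exp(-y), -z*sin(x*z) - 5*z + 4*exp(y + z), -y*cos(x*y) - 4*exp(y + z))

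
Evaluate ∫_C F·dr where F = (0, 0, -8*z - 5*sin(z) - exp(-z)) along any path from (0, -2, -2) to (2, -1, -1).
-exp(2) - 5*cos(2) + 5*cos(1) + E + 12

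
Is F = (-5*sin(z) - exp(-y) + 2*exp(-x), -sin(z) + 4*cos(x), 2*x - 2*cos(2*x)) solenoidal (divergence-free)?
No, ∇·F = -2*exp(-x)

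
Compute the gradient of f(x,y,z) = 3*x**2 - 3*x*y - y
(6*x - 3*y, -3*x - 1, 0)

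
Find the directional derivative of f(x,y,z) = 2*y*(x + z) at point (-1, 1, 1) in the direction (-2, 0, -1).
-6*sqrt(5)/5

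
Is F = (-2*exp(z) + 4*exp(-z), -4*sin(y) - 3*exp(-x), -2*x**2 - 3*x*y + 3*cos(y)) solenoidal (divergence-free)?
No, ∇·F = -4*cos(y)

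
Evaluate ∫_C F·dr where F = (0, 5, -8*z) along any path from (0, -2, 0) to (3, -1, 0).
5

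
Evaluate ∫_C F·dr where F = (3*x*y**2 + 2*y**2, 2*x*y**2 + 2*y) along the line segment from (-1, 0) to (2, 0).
0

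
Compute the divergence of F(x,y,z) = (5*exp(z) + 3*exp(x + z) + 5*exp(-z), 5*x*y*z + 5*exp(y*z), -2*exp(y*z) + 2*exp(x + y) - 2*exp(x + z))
5*x*z - 2*y*exp(y*z) + 5*z*exp(y*z) + exp(x + z)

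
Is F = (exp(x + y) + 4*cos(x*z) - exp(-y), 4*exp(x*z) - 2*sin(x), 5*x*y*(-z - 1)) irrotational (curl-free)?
No, ∇×F = (x*(-5*z - 4*exp(x*z) - 5), -4*x*sin(x*z) + 5*y*(z + 1), 4*z*exp(x*z) - exp(x + y) - 2*cos(x) - exp(-y))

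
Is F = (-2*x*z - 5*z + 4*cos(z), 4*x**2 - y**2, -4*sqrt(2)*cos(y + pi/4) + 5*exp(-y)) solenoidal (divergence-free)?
No, ∇·F = -2*y - 2*z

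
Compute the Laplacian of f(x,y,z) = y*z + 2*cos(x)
-2*cos(x)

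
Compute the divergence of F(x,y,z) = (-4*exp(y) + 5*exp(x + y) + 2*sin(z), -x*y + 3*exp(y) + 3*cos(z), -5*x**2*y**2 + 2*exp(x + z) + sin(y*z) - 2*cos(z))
-x + y*cos(y*z) + 3*exp(y) + 5*exp(x + y) + 2*exp(x + z) + 2*sin(z)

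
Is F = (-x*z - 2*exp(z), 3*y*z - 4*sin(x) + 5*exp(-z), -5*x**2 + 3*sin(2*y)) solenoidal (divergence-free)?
No, ∇·F = 2*z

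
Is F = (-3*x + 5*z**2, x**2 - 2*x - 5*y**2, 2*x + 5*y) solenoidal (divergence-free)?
No, ∇·F = -10*y - 3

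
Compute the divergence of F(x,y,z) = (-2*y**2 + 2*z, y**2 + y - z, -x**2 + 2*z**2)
2*y + 4*z + 1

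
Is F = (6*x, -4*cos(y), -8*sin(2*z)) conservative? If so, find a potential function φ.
Yes, F is conservative. φ = 3*x**2 - 4*sin(y) + 4*cos(2*z)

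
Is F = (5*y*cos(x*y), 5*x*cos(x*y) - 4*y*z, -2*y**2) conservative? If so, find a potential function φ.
Yes, F is conservative. φ = -2*y**2*z + 5*sin(x*y)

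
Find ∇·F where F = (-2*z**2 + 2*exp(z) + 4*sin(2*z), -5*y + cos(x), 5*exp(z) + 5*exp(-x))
5*exp(z) - 5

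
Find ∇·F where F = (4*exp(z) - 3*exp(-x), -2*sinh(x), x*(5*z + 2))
5*x + 3*exp(-x)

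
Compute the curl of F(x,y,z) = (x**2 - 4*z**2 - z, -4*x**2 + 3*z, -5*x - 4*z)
(-3, 4 - 8*z, -8*x)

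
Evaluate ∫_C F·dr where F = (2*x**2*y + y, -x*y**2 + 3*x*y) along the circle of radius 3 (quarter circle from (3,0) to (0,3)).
27 - 279*pi/16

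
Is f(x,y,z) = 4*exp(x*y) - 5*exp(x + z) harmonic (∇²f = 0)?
No, ∇²f = 4*x**2*exp(x*y) + 4*y**2*exp(x*y) - 10*exp(x + z)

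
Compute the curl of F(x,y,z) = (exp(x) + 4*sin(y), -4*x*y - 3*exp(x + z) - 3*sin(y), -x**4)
(3*exp(x + z), 4*x**3, -4*y - 3*exp(x + z) - 4*cos(y))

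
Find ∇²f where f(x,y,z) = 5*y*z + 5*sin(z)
-5*sin(z)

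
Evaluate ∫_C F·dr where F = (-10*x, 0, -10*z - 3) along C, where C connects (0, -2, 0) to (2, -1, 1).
-28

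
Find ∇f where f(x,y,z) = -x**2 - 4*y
(-2*x, -4, 0)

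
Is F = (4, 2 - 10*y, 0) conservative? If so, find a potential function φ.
Yes, F is conservative. φ = 4*x - 5*y**2 + 2*y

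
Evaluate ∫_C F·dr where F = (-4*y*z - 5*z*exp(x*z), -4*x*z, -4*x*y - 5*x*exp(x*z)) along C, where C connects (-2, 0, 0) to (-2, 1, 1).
13 - 5*exp(-2)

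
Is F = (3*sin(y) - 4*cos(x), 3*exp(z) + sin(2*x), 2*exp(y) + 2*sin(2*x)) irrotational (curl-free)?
No, ∇×F = (2*exp(y) - 3*exp(z), -4*cos(2*x), 2*cos(2*x) - 3*cos(y))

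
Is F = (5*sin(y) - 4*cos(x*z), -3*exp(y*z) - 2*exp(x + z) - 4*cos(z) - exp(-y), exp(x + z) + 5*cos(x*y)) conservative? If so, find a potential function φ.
No, ∇×F = (-5*x*sin(x*y) + 3*y*exp(y*z) + 2*exp(x + z) - 4*sin(z), 4*x*sin(x*z) + 5*y*sin(x*y) - exp(x + z), -2*exp(x + z) - 5*cos(y)) ≠ 0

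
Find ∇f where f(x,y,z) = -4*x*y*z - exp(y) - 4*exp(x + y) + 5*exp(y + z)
(-4*y*z - 4*exp(x + y), -4*x*z - exp(y) - 4*exp(x + y) + 5*exp(y + z), -4*x*y + 5*exp(y + z))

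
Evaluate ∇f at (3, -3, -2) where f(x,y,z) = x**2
(6, 0, 0)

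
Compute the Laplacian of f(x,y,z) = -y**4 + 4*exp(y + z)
-12*y**2 + 8*exp(y + z)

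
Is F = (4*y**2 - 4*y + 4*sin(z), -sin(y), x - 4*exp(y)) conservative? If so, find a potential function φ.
No, ∇×F = (-4*exp(y), 4*cos(z) - 1, 4 - 8*y) ≠ 0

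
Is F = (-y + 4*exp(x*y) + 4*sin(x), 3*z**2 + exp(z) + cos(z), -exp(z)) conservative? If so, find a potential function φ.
No, ∇×F = (-6*z - exp(z) + sin(z), 0, -4*x*exp(x*y) + 1) ≠ 0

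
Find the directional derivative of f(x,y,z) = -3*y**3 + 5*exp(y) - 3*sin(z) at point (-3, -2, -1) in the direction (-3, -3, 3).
sqrt(3)*(-exp(2)*cos(1) - 5/3 + 12*exp(2))*exp(-2)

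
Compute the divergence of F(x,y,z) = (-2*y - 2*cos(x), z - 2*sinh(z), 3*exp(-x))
2*sin(x)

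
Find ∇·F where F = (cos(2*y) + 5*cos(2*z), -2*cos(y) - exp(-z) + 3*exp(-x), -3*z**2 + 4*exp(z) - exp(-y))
-6*z + 4*exp(z) + 2*sin(y)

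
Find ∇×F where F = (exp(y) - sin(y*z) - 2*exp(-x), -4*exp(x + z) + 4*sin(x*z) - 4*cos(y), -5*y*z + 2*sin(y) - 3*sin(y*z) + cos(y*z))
(-4*x*cos(x*z) - z*sin(y*z) - 3*z*cos(y*z) - 5*z + 4*exp(x + z) + 2*cos(y), -y*cos(y*z), 4*z*cos(x*z) + z*cos(y*z) - exp(y) - 4*exp(x + z))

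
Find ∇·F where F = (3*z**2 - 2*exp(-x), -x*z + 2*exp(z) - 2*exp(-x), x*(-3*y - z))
-x + 2*exp(-x)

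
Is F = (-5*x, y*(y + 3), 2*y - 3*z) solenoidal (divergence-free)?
No, ∇·F = 2*y - 5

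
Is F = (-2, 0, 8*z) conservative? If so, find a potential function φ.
Yes, F is conservative. φ = -2*x + 4*z**2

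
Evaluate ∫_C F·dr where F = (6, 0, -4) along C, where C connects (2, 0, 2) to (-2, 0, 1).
-20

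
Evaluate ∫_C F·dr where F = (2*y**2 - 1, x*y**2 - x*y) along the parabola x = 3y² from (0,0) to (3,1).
-3/20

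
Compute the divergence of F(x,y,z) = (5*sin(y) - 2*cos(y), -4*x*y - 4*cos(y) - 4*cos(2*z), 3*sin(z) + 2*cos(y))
-4*x + 4*sin(y) + 3*cos(z)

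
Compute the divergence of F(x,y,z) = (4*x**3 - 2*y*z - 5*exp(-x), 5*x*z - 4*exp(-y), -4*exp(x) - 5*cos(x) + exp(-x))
12*x**2 + 4*exp(-y) + 5*exp(-x)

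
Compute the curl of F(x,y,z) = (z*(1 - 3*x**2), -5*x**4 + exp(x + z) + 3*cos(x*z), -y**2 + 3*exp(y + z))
(3*x*sin(x*z) - 2*y - exp(x + z) + 3*exp(y + z), 1 - 3*x**2, -20*x**3 - 3*z*sin(x*z) + exp(x + z))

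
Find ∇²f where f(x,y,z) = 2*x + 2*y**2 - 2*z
4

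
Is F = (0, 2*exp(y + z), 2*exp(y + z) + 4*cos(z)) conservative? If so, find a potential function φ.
Yes, F is conservative. φ = 2*exp(y + z) + 4*sin(z)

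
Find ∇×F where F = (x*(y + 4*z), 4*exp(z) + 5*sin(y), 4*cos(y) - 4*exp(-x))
(-4*exp(z) - 4*sin(y), 4*x - 4*exp(-x), -x)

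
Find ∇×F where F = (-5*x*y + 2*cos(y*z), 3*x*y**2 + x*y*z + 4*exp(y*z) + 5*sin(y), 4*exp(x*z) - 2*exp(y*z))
(-x*y - 4*y*exp(y*z) - 2*z*exp(y*z), -2*y*sin(y*z) - 4*z*exp(x*z), 5*x + 3*y**2 + y*z + 2*z*sin(y*z))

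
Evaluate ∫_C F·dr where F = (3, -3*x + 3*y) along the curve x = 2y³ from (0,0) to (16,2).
30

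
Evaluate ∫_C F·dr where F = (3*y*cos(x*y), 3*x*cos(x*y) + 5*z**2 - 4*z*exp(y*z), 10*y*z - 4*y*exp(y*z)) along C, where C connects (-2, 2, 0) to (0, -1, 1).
3*sin(4) - 4*exp(-1) - 1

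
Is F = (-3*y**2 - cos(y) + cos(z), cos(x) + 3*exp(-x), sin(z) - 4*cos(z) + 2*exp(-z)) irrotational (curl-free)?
No, ∇×F = (0, -sin(z), 6*y - sin(x) - sin(y) - 3*exp(-x))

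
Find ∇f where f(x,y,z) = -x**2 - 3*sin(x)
(-2*x - 3*cos(x), 0, 0)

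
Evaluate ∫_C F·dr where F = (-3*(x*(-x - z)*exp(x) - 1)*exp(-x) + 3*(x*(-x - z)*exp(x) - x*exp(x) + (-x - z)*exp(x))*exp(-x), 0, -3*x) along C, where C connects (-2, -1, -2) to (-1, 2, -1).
-3*E + 18 + 3*exp(2)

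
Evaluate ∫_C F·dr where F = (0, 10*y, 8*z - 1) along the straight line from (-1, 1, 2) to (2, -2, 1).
4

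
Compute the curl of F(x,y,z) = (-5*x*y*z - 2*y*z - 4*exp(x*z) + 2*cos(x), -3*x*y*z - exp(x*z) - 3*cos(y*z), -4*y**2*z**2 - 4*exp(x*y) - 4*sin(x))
(3*x*y - 4*x*exp(x*y) + x*exp(x*z) - 8*y*z**2 - 3*y*sin(y*z), -5*x*y - 4*x*exp(x*z) + 4*y*exp(x*y) - 2*y + 4*cos(x), z*(5*x - 3*y - exp(x*z) + 2))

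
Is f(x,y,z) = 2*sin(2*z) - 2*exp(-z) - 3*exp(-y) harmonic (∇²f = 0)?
No, ∇²f = -8*sin(2*z) - 2*exp(-z) - 3*exp(-y)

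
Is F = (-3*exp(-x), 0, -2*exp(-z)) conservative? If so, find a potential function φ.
Yes, F is conservative. φ = 2*exp(-z) + 3*exp(-x)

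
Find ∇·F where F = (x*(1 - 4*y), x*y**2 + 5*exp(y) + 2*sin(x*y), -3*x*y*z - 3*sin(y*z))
-x*y + 2*x*cos(x*y) - 3*y*cos(y*z) - 4*y + 5*exp(y) + 1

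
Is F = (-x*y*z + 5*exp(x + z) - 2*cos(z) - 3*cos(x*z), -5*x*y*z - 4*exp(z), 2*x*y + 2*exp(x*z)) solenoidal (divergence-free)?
No, ∇·F = -5*x*z + 2*x*exp(x*z) - y*z + 3*z*sin(x*z) + 5*exp(x + z)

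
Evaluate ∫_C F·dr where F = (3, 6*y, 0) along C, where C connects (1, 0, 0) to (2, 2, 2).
15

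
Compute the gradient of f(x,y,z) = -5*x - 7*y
(-5, -7, 0)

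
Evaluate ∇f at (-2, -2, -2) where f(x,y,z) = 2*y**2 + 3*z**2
(0, -8, -12)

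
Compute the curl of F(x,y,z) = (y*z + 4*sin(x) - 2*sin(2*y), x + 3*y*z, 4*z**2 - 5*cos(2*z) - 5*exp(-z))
(-3*y, y, -z + 4*cos(2*y) + 1)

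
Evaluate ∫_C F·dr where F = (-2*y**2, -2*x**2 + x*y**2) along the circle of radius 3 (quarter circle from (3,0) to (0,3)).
81*pi/16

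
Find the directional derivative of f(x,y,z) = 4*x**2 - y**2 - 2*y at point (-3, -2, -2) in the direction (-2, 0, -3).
48*sqrt(13)/13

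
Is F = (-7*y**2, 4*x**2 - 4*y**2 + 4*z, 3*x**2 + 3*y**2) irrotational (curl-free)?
No, ∇×F = (6*y - 4, -6*x, 8*x + 14*y)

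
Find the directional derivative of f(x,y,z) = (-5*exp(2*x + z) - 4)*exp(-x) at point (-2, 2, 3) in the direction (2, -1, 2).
4*E*(-5 + 2*E)/3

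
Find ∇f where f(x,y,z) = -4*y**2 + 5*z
(0, -8*y, 5)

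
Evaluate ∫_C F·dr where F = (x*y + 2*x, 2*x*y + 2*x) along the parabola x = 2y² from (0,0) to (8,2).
2128/15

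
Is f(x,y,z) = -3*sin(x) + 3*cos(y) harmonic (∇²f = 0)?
No, ∇²f = 3*sin(x) - 3*cos(y)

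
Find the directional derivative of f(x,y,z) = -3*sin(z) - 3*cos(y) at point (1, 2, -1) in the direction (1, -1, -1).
sqrt(3)*(-sin(2) + cos(1))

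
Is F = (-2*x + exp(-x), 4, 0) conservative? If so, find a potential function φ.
Yes, F is conservative. φ = -x**2 + 4*y - exp(-x)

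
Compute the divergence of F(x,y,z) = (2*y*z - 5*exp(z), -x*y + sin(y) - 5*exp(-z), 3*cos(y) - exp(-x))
-x + cos(y)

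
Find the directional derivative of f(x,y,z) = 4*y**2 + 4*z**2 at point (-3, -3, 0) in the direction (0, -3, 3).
12*sqrt(2)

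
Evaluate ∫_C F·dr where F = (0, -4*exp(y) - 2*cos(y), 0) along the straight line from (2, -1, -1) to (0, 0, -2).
-4 - 2*sin(1) + 4*exp(-1)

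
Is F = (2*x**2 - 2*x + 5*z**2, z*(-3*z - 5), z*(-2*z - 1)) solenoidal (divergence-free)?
No, ∇·F = 4*x - 4*z - 3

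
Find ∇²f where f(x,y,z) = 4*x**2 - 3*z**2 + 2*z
2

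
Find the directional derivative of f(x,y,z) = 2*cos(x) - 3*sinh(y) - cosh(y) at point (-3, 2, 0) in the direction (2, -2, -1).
4*sin(3)/3 + 2*sinh(2)/3 + 2*cosh(2)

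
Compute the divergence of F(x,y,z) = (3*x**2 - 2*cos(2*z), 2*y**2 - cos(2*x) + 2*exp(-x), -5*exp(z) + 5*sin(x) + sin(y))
6*x + 4*y - 5*exp(z)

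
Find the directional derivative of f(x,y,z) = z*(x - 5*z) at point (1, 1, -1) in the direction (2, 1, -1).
-13*sqrt(6)/6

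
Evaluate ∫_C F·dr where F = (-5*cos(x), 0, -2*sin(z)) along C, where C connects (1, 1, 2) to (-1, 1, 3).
2*cos(3) - 2*cos(2) + 10*sin(1)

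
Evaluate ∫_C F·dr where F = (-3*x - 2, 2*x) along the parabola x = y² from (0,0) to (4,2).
-80/3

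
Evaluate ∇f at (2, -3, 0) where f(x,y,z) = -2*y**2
(0, 12, 0)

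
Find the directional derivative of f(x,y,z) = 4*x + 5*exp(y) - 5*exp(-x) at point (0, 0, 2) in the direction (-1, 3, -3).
6*sqrt(19)/19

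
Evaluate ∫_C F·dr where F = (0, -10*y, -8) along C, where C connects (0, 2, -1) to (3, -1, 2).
-9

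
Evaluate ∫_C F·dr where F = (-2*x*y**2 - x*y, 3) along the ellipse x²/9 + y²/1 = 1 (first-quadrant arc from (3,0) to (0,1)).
21/2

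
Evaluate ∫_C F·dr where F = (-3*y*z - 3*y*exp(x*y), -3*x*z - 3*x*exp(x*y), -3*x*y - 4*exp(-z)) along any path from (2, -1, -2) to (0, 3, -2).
3*exp(-2) + 9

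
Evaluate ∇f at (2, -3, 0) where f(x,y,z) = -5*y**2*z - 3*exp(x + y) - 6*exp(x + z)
(3*(-2*exp(3) - 1)*exp(-1), -3*exp(-1), -45 - 6*exp(2))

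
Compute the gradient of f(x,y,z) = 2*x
(2, 0, 0)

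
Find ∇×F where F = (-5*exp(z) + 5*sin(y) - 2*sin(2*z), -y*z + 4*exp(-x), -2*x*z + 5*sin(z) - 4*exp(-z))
(y, 2*z - 5*exp(z) - 4*cos(2*z), -5*cos(y) - 4*exp(-x))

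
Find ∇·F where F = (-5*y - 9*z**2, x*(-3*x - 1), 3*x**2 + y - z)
-1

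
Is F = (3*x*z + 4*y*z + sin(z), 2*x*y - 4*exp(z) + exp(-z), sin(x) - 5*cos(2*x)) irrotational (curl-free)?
No, ∇×F = (4*exp(z) + exp(-z), 3*x + 4*y - 10*sin(2*x) - cos(x) + cos(z), 2*y - 4*z)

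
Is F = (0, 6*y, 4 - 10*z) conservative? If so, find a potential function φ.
Yes, F is conservative. φ = 3*y**2 - 5*z**2 + 4*z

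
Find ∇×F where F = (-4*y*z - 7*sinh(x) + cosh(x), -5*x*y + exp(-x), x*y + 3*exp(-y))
(x - 3*exp(-y), -5*y, -5*y + 4*z - exp(-x))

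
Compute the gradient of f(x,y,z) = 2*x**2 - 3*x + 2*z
(4*x - 3, 0, 2)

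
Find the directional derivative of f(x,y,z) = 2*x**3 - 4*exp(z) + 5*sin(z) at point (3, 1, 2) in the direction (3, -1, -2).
sqrt(14)*(-5*cos(2) + 4*exp(2) + 81)/7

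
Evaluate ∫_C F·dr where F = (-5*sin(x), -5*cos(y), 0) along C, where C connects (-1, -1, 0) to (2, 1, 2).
-10*sin(1) - 5*cos(1) + 5*cos(2)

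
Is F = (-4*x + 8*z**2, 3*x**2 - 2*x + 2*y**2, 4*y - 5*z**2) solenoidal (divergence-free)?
No, ∇·F = 4*y - 10*z - 4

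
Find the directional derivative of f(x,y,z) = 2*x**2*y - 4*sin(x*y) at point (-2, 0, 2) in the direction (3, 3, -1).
48*sqrt(19)/19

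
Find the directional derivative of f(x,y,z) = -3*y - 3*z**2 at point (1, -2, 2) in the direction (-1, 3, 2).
-33*sqrt(14)/14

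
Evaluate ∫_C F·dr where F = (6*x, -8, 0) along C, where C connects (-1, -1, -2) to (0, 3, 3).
-35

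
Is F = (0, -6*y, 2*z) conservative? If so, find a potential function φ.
Yes, F is conservative. φ = -3*y**2 + z**2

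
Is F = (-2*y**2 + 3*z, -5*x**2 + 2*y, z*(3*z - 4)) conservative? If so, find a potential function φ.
No, ∇×F = (0, 3, -10*x + 4*y) ≠ 0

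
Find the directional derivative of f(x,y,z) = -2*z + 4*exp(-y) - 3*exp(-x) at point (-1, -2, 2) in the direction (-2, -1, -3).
sqrt(14)*(-3*E + 3 + 2*exp(2))/7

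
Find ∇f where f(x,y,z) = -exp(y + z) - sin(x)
(-cos(x), -exp(y + z), -exp(y + z))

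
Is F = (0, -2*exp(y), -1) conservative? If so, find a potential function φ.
Yes, F is conservative. φ = -z - 2*exp(y)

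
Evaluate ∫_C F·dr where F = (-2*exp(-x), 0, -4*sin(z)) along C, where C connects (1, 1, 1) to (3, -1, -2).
-4*cos(1) + 4*cos(2) - 2*exp(-1) + 2*exp(-3)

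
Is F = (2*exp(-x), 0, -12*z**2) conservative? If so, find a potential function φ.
Yes, F is conservative. φ = -4*z**3 - 2*exp(-x)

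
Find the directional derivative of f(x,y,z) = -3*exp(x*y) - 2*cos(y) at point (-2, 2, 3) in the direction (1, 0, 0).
-6*exp(-4)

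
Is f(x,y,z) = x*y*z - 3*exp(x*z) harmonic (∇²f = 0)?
No, ∇²f = 3*(-x**2 - z**2)*exp(x*z)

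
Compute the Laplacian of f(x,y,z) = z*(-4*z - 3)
-8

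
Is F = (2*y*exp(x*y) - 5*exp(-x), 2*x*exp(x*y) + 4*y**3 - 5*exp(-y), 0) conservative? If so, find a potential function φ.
Yes, F is conservative. φ = y**4 + 2*exp(x*y) + 5*exp(-y) + 5*exp(-x)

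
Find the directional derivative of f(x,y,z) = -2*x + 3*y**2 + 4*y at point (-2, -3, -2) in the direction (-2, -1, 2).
6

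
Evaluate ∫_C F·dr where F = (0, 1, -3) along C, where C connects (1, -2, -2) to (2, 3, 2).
-7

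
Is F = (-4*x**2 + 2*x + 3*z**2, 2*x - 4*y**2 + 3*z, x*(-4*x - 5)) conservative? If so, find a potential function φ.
No, ∇×F = (-3, 8*x + 6*z + 5, 2) ≠ 0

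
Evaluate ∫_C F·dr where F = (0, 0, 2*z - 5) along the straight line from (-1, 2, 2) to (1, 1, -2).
20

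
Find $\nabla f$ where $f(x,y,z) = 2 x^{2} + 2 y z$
(4*x, 2*z, 2*y)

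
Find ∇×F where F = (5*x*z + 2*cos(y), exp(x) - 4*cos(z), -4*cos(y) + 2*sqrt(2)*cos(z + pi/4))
(4*sin(y) - 4*sin(z), 5*x, exp(x) + 2*sin(y))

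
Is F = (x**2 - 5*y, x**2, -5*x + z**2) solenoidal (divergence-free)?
No, ∇·F = 2*x + 2*z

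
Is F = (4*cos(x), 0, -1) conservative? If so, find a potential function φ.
Yes, F is conservative. φ = -z + 4*sin(x)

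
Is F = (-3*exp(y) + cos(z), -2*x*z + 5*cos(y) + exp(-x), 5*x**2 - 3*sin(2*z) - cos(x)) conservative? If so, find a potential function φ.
No, ∇×F = (2*x, -10*x - sin(x) - sin(z), -2*z + 3*exp(y) - exp(-x)) ≠ 0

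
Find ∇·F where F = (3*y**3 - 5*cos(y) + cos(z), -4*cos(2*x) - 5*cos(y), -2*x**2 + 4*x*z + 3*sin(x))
4*x + 5*sin(y)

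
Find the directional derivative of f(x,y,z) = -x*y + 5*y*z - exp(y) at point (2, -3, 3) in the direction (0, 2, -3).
sqrt(13)*(-2 + 71*exp(3))*exp(-3)/13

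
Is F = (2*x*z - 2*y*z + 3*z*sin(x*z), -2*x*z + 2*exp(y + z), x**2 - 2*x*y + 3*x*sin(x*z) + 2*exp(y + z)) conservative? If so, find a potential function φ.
Yes, F is conservative. φ = x**2*z - 2*x*y*z + 2*exp(y + z) - 3*cos(x*z)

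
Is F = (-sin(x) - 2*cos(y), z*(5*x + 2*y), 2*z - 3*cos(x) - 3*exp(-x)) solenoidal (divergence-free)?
No, ∇·F = 2*z - cos(x) + 2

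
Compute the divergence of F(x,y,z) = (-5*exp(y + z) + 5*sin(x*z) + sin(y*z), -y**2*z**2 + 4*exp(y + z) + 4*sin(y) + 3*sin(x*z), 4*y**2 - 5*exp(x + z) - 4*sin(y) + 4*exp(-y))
-2*y*z**2 + 5*z*cos(x*z) - 5*exp(x + z) + 4*exp(y + z) + 4*cos(y)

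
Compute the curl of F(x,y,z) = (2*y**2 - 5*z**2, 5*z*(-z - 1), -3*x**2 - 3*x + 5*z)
(10*z + 5, 6*x - 10*z + 3, -4*y)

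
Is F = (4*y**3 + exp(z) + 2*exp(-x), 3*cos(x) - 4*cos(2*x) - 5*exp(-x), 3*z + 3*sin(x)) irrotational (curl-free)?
No, ∇×F = (0, exp(z) - 3*cos(x), -12*y**2 - 3*sin(x) + 8*sin(2*x) + 5*exp(-x))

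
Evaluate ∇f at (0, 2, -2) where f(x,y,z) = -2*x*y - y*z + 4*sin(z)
(-4, 2, -2 + 4*cos(2))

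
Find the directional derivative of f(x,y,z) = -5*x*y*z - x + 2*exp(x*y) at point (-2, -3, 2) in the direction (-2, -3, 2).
2*sqrt(17)*(-89 + 12*exp(6))/17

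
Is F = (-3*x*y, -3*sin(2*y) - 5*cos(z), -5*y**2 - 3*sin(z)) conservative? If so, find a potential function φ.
No, ∇×F = (-10*y - 5*sin(z), 0, 3*x) ≠ 0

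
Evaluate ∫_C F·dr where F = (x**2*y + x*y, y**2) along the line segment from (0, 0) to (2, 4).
104/3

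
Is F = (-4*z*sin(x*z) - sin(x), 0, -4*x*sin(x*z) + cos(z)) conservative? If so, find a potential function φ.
Yes, F is conservative. φ = sin(z) + cos(x) + 4*cos(x*z)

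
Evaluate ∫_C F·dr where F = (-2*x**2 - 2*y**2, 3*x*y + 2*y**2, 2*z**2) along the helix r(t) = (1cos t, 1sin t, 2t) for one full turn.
128*pi**3/3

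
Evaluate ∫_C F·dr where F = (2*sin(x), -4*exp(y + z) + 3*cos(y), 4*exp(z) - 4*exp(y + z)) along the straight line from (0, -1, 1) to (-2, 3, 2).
-4*exp(5) - 4*E + 3*sin(3) - 2*cos(2) + 3*sin(1) + 6 + 4*exp(2)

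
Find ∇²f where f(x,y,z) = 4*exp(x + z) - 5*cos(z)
8*exp(x + z) + 5*cos(z)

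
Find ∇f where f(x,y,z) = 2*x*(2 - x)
(4 - 4*x, 0, 0)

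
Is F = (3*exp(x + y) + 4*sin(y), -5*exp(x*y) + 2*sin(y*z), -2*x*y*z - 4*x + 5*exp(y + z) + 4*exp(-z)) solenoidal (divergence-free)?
No, ∇·F = ((-2*x*y - 5*x*exp(x*y) + 2*z*cos(y*z) + 3*exp(x + y) + 5*exp(y + z))*exp(z) - 4)*exp(-z)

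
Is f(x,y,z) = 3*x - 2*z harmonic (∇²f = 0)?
Yes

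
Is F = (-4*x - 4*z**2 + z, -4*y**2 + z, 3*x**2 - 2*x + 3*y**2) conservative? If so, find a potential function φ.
No, ∇×F = (6*y - 1, -6*x - 8*z + 3, 0) ≠ 0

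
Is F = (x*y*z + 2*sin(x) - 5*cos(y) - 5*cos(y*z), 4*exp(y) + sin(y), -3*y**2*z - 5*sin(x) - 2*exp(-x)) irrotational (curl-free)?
No, ∇×F = (-6*y*z, x*y + 5*y*sin(y*z) + 5*cos(x) - 2*exp(-x), -x*z - 5*z*sin(y*z) - 5*sin(y))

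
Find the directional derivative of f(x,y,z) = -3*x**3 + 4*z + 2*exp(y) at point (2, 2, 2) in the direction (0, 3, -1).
sqrt(10)*(-2 + 3*exp(2))/5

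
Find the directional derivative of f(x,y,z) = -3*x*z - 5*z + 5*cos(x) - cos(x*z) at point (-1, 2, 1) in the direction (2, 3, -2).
2*sqrt(17)*(-1 + 3*sin(1))/17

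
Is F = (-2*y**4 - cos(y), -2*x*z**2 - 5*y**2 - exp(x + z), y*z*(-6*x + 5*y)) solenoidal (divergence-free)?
No, ∇·F = y*(-6*x + 5*y - 10)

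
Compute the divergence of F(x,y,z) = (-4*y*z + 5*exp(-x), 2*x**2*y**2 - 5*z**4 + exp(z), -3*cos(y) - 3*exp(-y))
4*x**2*y - 5*exp(-x)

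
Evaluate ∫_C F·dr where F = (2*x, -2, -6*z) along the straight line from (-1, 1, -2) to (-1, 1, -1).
9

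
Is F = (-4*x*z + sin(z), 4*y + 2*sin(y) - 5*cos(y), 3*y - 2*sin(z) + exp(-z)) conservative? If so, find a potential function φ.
No, ∇×F = (3, -4*x + cos(z), 0) ≠ 0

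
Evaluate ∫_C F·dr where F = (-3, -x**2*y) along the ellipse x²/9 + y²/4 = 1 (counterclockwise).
0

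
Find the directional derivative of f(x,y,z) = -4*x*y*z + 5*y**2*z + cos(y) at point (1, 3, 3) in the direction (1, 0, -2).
-102*sqrt(5)/5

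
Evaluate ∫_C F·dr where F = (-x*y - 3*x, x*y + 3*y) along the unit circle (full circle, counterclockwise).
0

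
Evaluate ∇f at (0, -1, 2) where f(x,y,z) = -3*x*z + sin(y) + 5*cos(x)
(-6, cos(1), 0)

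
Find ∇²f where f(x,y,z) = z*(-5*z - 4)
-10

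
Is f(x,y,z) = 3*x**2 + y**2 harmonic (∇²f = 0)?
No, ∇²f = 8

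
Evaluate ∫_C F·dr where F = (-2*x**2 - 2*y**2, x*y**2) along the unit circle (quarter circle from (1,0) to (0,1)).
pi/16 + 2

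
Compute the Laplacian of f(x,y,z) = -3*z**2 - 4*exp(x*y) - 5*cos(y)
-4*x**2*exp(x*y) - 4*y**2*exp(x*y) + 5*cos(y) - 6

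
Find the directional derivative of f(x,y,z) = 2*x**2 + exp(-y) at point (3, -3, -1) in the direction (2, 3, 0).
3*sqrt(13)*(8 - exp(3))/13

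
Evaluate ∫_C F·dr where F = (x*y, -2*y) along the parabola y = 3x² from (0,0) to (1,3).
-33/4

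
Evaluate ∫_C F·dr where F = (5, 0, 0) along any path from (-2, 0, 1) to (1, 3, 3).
15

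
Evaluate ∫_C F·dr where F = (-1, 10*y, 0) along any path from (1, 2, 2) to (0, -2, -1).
1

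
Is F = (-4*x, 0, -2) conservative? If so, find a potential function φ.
Yes, F is conservative. φ = -2*x**2 - 2*z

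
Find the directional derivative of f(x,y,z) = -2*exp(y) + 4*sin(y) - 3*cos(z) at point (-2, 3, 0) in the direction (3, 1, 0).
sqrt(10)*(-exp(3) + 2*cos(3))/5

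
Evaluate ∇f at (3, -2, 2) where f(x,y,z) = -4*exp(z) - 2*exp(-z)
(0, 0, 2*(1 - 2*exp(4))*exp(-2))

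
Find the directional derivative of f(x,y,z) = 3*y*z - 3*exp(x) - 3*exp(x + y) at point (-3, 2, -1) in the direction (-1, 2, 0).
3*sqrt(5)*(-2*exp(3) - exp(2) + 1)*exp(-3)/5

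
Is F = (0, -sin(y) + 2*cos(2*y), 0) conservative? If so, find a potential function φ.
Yes, F is conservative. φ = sin(2*y) + cos(y)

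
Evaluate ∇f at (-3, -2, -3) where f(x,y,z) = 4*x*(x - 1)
(-28, 0, 0)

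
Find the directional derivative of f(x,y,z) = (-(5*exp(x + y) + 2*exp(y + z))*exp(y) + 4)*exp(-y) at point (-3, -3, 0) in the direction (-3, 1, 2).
sqrt(14)*(-2*exp(9) - 3*exp(3) + 5)*exp(-6)/7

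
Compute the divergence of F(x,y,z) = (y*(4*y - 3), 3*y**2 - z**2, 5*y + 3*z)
6*y + 3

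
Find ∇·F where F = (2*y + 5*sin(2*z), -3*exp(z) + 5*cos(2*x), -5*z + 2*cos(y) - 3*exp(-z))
-5 + 3*exp(-z)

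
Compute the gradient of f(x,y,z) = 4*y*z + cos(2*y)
(0, 4*z - 2*sin(2*y), 4*y)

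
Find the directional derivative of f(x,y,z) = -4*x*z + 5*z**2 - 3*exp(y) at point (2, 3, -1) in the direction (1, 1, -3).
sqrt(11)*(58 - 3*exp(3))/11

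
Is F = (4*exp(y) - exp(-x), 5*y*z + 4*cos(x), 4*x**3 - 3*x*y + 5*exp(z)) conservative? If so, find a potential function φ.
No, ∇×F = (-3*x - 5*y, -12*x**2 + 3*y, -4*exp(y) - 4*sin(x)) ≠ 0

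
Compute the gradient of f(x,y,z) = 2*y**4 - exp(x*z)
(-z*exp(x*z), 8*y**3, -x*exp(x*z))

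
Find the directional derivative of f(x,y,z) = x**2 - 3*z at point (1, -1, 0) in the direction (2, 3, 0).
4*sqrt(13)/13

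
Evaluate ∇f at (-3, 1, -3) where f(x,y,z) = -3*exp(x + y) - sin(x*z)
(3*cos(9) - 3*exp(-2), -3*exp(-2), 3*cos(9))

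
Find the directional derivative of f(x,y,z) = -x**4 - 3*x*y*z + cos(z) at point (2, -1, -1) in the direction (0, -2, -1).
-sqrt(5)*(sin(1) + 18)/5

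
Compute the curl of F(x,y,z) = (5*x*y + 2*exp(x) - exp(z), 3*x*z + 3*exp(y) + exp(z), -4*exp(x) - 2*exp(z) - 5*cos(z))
(-3*x - exp(z), 4*exp(x) - exp(z), -5*x + 3*z)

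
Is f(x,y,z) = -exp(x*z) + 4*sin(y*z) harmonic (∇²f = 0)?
No, ∇²f = -x**2*exp(x*z) - 4*y**2*sin(y*z) - z**2*exp(x*z) - 4*z**2*sin(y*z)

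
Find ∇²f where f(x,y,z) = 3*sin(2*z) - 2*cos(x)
-12*sin(2*z) + 2*cos(x)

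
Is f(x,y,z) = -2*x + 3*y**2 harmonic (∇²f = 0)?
No, ∇²f = 6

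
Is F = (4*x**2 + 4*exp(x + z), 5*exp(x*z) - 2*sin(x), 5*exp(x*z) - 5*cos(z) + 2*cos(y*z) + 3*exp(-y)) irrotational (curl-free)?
No, ∇×F = (-5*x*exp(x*z) - 2*z*sin(y*z) - 3*exp(-y), -5*z*exp(x*z) + 4*exp(x + z), 5*z*exp(x*z) - 2*cos(x))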